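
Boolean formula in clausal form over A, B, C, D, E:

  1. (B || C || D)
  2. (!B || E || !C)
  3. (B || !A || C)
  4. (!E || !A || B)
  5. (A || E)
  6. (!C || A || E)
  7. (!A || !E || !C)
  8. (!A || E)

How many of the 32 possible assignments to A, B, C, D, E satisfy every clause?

9

Split on A, then E.
  A=T, E=T: remaining (B,C,D) ∈ {(T,F,F); (T,F,T)} — 2.
  A=T, E=F: a clause becomes empty — 0.
  A=F, E=T: 7 of the 8 assignments to (B,C,D) work.
  A=F, E=F: a clause becomes empty — 0.
Total: 2 + 0 + 7 + 0 = 9.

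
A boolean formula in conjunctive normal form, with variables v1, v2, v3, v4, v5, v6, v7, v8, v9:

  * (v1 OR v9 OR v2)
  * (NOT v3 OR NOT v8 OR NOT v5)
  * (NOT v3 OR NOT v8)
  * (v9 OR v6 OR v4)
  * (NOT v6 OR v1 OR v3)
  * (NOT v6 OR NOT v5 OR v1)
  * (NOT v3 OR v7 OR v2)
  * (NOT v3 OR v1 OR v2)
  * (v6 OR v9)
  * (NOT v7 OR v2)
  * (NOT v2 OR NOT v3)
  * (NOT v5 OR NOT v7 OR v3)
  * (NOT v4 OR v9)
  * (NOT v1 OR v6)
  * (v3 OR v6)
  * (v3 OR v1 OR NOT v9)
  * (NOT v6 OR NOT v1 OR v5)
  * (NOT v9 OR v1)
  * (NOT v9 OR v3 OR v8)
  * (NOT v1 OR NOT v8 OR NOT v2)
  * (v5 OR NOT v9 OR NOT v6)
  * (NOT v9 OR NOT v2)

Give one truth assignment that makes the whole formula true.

Try v1 = True.
  then v6 is forced to True.
  then v5 is forced to True.
Branch on v2: take v2 = False.
  then v7 is forced to False.
  then v3 is forced to False.
Branch on v4: take v4 = False.
The remaining clauses are satisfied by v8 = False, v9 = False.
Every clause has at least one true literal under this assignment.
Check each clause:
  1. (v2 OR v1 OR v9) — v1 is true.
  2. (NOT v5 OR NOT v8 OR NOT v3) — NOT v8 is true.
  3. (NOT v3 OR NOT v8) — NOT v8 is true.
  4. (v6 OR v4 OR v9) — v6 is true.
  5. (v1 OR NOT v6 OR v3) — v1 is true.
  6. (NOT v6 OR NOT v5 OR v1) — v1 is true.
  7. (v7 OR NOT v3 OR v2) — NOT v3 is true.
  8. (v2 OR NOT v3 OR v1) — v1 is true.
  9. (v9 OR v6) — v6 is true.
  10. (NOT v7 OR v2) — NOT v7 is true.
  11. (NOT v2 OR NOT v3) — NOT v3 is true.
  12. (v3 OR NOT v5 OR NOT v7) — NOT v7 is true.
  13. (v9 OR NOT v4) — NOT v4 is true.
  14. (v6 OR NOT v1) — v6 is true.
  15. (v3 OR v6) — v6 is true.
  16. (v3 OR v1 OR NOT v9) — v1 is true.
  17. (NOT v6 OR NOT v1 OR v5) — v5 is true.
  18. (NOT v9 OR v1) — v1 is true.
  19. (v8 OR NOT v9 OR v3) — NOT v9 is true.
  20. (NOT v1 OR NOT v2 OR NOT v8) — NOT v8 is true.
  21. (NOT v9 OR NOT v6 OR v5) — v5 is true.
  22. (NOT v9 OR NOT v2) — NOT v2 is true.

v1 = 1  v2 = 0  v3 = 0  v4 = 0  v5 = 1  v6 = 1  v7 = 0  v8 = 0  v9 = 0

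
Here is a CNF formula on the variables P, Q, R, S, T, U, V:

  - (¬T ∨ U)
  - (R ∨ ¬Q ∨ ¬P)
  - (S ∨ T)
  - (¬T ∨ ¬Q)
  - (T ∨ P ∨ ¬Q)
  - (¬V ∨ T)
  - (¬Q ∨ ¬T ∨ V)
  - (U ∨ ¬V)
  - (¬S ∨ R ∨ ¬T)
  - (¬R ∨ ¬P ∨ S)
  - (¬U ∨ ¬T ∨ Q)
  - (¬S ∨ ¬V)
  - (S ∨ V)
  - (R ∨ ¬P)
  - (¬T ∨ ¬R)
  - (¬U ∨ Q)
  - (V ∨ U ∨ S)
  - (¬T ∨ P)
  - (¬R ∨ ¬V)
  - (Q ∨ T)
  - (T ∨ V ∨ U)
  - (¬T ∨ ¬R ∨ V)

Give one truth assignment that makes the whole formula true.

P=True, Q=True, R=True, S=True, T=False, U=True, V=False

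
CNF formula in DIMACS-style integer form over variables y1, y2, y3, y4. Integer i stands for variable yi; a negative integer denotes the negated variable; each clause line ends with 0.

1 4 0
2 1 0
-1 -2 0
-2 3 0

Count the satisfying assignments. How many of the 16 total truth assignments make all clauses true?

The models are:
  y1=F y2=T y3=T y4=T
  y1=T y2=F y3=F y4=F
  y1=T y2=F y3=F y4=T
  y1=T y2=F y3=T y4=F
  y1=T y2=F y3=T y4=T
That's 5 in total.

5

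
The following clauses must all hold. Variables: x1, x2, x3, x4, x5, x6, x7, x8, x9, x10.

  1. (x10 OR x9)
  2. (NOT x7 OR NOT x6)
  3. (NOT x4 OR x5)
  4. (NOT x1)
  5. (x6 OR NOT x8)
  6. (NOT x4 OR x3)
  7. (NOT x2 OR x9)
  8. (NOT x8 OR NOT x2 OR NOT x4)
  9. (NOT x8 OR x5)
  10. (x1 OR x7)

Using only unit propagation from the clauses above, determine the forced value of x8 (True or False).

False

(NOT x1) stands alone — x1 = False.
In (x1 OR x7), x1 is now false; x7 must hold, so x7 = True.
(NOT x6 OR NOT x7) with x7 = True leaves only NOT x6, so x6 = False.
In (x6 OR NOT x8), x6 is now false; NOT x8 must hold, so x8 = False.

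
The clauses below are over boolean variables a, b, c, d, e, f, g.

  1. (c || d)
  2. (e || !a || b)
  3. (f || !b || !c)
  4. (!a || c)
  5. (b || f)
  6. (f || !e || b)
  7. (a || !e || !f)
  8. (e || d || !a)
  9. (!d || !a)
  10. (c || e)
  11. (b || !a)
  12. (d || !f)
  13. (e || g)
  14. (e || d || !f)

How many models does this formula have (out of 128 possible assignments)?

4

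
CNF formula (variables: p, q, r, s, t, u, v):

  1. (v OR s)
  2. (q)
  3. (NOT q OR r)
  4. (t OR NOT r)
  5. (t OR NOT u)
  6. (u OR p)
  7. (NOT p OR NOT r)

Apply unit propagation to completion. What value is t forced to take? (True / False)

True

(q) is a unit clause: q = True.
From (NOT q OR r) and q = True: r = True.
(NOT r OR t): since r = True, the clause reduces to (t). t = True.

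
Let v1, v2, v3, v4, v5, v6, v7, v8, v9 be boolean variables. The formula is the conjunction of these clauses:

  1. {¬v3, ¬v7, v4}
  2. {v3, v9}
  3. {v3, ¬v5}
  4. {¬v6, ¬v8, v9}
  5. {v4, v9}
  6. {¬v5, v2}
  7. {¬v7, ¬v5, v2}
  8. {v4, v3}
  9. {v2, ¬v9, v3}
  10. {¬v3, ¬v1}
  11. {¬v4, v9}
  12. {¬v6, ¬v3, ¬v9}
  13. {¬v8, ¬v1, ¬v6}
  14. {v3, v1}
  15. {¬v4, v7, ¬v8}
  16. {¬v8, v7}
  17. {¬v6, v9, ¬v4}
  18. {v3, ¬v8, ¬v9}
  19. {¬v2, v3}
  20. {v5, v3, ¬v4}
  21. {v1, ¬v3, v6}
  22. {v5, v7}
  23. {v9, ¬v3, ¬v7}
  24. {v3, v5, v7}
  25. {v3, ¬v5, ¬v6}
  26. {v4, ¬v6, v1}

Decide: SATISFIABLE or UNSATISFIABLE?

v3 = True:
  propagation gives v1=False, v6=True, v9=False, v8=False; an empty clause results — contradiction.
v3 = False:
  propagation gives v9=True, v5=False, v4=True; an empty clause results — contradiction.
Every branch closes, so no satisfying assignment exists.

UNSATISFIABLE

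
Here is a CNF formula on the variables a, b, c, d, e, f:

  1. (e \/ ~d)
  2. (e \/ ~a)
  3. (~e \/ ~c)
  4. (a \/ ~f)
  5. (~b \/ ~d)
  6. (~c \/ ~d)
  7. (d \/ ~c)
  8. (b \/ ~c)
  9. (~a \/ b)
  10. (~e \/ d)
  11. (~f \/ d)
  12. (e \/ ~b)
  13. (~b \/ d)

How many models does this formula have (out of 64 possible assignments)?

2

Satisfying assignments:
  a=F b=F c=F d=F e=F f=F
  a=F b=F c=F d=T e=T f=F
Count: 2.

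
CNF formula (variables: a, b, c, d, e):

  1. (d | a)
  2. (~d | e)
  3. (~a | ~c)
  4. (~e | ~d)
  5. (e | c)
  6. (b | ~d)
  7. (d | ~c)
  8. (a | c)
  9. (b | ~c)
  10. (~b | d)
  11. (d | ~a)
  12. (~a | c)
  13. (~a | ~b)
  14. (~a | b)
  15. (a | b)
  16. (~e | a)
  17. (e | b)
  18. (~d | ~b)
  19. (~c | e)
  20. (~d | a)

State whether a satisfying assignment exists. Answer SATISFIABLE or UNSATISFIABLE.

UNSATISFIABLE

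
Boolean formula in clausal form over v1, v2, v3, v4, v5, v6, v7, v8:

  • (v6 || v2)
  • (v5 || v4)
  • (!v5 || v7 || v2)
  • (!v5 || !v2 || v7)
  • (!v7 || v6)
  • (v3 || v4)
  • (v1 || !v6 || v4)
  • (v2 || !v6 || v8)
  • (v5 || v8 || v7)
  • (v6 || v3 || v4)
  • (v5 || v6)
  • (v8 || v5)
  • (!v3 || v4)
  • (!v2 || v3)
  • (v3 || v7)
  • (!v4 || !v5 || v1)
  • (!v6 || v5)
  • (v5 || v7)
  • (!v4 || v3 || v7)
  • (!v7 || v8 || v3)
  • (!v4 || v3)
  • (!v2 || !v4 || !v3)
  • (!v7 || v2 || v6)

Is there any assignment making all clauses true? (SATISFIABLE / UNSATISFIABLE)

SATISFIABLE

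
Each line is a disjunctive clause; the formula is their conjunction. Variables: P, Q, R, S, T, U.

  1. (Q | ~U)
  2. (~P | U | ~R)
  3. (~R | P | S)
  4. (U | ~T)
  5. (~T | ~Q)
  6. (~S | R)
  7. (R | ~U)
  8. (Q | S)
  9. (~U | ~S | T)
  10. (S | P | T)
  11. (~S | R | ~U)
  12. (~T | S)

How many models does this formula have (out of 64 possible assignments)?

4

Satisfying assignments:
  P=F Q=F R=T S=T T=F U=F
  P=F Q=T R=T S=T T=F U=F
  P=T Q=T R=F S=F T=F U=F
  P=T Q=T R=T S=F T=F U=T
That's 4 in total.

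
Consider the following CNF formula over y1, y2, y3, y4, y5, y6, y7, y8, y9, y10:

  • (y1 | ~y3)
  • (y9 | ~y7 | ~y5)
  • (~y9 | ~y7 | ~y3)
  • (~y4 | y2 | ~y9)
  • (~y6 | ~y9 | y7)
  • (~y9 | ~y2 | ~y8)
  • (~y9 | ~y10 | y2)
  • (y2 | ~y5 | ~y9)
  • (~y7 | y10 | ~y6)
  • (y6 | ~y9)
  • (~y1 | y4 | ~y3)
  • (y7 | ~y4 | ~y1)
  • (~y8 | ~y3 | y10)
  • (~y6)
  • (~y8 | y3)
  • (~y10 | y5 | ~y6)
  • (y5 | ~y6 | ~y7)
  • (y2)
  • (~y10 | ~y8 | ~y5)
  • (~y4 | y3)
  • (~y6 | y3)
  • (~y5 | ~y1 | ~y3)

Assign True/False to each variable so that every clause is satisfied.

y1 = T  y2 = T  y3 = F  y4 = F  y5 = F  y6 = F  y7 = F  y8 = F  y9 = F  y10 = T

Unit propagation: (~y6) forces y6 = False.
Unit propagation: (~y9) forces y9 = False.
The clause (y2) is unit: y2 must be True.
y5 occurs only negated in the remaining clauses — set y5 = False.
y8 occurs only negated in the remaining clauses — set y8 = False.
Try y1 = True.
Set y3 = False and propagate.
  then y4 is forced to False.
y7, y10 are now unconstrained; take y7 = False, y10 = True.
Check each clause:
  1. (y1 | ~y3) — y1 is true.
  2. (y9 | ~y5 | ~y7) — ~y5 is true.
  3. (~y7 | ~y9 | ~y3) — ~y7 is true.
  4. (~y9 | ~y4 | y2) — y2 is true.
  5. (~y9 | y7 | ~y6) — ~y6 is true.
  6. (~y8 | ~y2 | ~y9) — ~y8 is true.
  7. (y2 | ~y10 | ~y9) — y2 is true.
  8. (~y5 | ~y9 | y2) — y2 is true.
  9. (~y7 | ~y6 | y10) — ~y7 is true.
  10. (~y9 | y6) — ~y9 is true.
  11. (~y1 | ~y3 | y4) — ~y3 is true.
  12. (y7 | ~y4 | ~y1) — ~y4 is true.
  13. (~y8 | ~y3 | y10) — ~y8 is true.
  14. (~y6) — ~y6 is true.
  15. (~y8 | y3) — ~y8 is true.
  16. (~y6 | y5 | ~y10) — ~y6 is true.
  17. (~y7 | ~y6 | y5) — ~y7 is true.
  18. (y2) — y2 is true.
  19. (~y8 | ~y10 | ~y5) — ~y8 is true.
  20. (y3 | ~y4) — ~y4 is true.
  21. (y3 | ~y6) — ~y6 is true.
  22. (~y3 | ~y5 | ~y1) — ~y5 is true.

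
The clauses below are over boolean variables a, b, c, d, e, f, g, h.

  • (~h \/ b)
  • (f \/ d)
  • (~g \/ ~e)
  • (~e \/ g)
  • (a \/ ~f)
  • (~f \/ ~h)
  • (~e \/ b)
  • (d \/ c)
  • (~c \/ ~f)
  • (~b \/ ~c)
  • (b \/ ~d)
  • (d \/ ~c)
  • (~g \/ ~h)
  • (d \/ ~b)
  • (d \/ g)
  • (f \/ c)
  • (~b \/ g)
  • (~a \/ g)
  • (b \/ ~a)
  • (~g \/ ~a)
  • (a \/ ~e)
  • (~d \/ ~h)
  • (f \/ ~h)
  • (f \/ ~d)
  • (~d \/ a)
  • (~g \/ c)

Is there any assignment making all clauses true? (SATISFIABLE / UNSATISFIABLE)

UNSATISFIABLE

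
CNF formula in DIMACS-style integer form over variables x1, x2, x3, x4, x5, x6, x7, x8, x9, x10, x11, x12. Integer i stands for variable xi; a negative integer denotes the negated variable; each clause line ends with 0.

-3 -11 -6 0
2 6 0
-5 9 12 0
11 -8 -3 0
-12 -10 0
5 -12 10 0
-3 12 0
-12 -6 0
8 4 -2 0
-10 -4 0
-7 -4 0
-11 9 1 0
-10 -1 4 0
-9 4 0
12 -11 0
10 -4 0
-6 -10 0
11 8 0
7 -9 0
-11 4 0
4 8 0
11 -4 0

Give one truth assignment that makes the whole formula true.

x1=1, x2=1, x3=0, x4=0, x5=1, x6=0, x7=1, x8=1, x9=0, x10=0, x11=0, x12=1

x3 occurs only negated in the remaining clauses — set x3 = False.
Try x1 = True.
For the remaining variables, x2 = True, x4 = False, x5 = True, x6 = False, x7 = True, x8 = True, x9 = False, x10 = False, x11 = False, x12 = True works.
Every clause has at least one true literal under this assignment.
Check each clause:
  1. (!x6 || !x11 || !x3) — !x3 is true.
  2. (x2 || x6) — x2 is true.
  3. (!x5 || x12 || x9) — x12 is true.
  4. (!x8 || !x3 || x11) — !x3 is true.
  5. (!x12 || !x10) — !x10 is true.
  6. (x5 || !x12 || x10) — x5 is true.
  7. (x12 || !x3) — x12 is true.
  8. (!x12 || !x6) — !x6 is true.
  9. (x4 || !x2 || x8) — x8 is true.
  10. (!x4 || !x10) — !x4 is true.
  11. (!x7 || !x4) — !x4 is true.
  12. (x1 || !x11 || x9) — x1 is true.
  13. (x4 || !x10 || !x1) — !x10 is true.
  14. (!x9 || x4) — !x9 is true.
  15. (x12 || !x11) — x12 is true.
  16. (!x4 || x10) — !x4 is true.
  17. (!x10 || !x6) — !x6 is true.
  18. (x8 || x11) — x8 is true.
  19. (x7 || !x9) — x7 is true.
  20. (x4 || !x11) — !x11 is true.
  21. (x4 || x8) — x8 is true.
  22. (!x4 || x11) — !x4 is true.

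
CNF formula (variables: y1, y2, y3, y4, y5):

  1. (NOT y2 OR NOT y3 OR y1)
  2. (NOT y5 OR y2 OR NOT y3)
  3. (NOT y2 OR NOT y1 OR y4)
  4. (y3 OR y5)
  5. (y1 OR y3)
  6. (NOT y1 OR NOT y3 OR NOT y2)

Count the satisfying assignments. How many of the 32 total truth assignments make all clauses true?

Satisfying assignments:
  y1=F y2=F y3=T y4=F y5=F
  y1=F y2=F y3=T y4=T y5=F
  y1=T y2=F y3=F y4=F y5=T
  y1=T y2=F y3=F y4=T y5=T
  y1=T y2=F y3=T y4=F y5=F
  y1=T y2=F y3=T y4=T y5=F
  y1=T y2=T y3=F y4=T y5=T
That's 7 in total.

7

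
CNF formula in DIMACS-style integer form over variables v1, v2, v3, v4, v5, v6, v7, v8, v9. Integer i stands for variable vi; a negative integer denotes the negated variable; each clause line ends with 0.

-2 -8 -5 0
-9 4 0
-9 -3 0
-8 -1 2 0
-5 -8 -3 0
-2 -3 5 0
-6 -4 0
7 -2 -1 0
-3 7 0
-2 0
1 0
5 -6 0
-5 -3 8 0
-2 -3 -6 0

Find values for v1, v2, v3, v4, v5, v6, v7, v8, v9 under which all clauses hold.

v1=T  v2=F  v3=F  v4=F  v5=T  v6=T  v7=T  v8=F  v9=F

(NOT v2) is a unit clause, so v2 = False.
The clause (v1) is unit: v1 must be True.
The clause (NOT v8) is unit: v8 must be False.
v3 occurs only negated in the remaining clauses — set v3 = False.
v7 occurs only positively in the remaining clauses — set v7 = True.
Set v4 = False and propagate.
  then v9 is forced to False.
The remaining clauses are satisfied by v5 = True, v6 = True.
Every clause has at least one true literal under this assignment.
Check each clause:
  1. (NOT v5 OR NOT v8 OR NOT v2) — NOT v8 is true.
  2. (v4 OR NOT v9) — NOT v9 is true.
  3. (NOT v9 OR NOT v3) — NOT v3 is true.
  4. (NOT v8 OR NOT v1 OR v2) — NOT v8 is true.
  5. (NOT v3 OR NOT v5 OR NOT v8) — NOT v8 is true.
  6. (NOT v2 OR NOT v3 OR v5) — NOT v3 is true.
  7. (NOT v4 OR NOT v6) — NOT v4 is true.
  8. (NOT v1 OR v7 OR NOT v2) — NOT v2 is true.
  9. (v7 OR NOT v3) — NOT v3 is true.
  10. (NOT v2) — NOT v2 is true.
  11. (v1) — v1 is true.
  12. (v5 OR NOT v6) — v5 is true.
  13. (NOT v5 OR NOT v3 OR v8) — NOT v3 is true.
  14. (NOT v3 OR NOT v6 OR NOT v2) — NOT v3 is true.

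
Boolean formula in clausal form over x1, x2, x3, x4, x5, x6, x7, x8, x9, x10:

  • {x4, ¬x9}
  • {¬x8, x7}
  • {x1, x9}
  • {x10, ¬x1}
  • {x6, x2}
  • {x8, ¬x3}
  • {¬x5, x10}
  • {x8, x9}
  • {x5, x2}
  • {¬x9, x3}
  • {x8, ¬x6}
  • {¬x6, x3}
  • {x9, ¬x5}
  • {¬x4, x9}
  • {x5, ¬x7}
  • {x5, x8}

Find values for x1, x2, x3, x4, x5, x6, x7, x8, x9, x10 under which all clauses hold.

x1=T  x2=F  x3=T  x4=T  x5=T  x6=T  x7=T  x8=T  x9=T  x10=T

x10 occurs only positively in the remaining clauses — set x10 = True.
Try x1 = True.
For the remaining variables, x2 = False, x3 = True, x4 = True, x5 = True, x6 = True, x7 = True, x8 = True, x9 = True works.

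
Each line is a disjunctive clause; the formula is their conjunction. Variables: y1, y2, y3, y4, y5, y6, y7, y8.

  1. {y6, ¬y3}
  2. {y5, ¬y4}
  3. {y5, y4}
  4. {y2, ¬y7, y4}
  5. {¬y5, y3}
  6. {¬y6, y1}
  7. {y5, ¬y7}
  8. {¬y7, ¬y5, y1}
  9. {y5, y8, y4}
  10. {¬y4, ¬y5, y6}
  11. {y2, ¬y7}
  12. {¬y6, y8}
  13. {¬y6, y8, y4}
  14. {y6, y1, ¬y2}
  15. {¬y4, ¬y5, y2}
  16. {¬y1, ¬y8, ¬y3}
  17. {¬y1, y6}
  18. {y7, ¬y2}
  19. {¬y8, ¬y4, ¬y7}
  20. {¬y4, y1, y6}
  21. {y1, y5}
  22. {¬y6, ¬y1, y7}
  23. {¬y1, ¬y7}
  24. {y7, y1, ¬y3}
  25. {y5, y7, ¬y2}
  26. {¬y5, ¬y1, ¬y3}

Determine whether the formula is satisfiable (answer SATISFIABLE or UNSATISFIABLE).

UNSATISFIABLE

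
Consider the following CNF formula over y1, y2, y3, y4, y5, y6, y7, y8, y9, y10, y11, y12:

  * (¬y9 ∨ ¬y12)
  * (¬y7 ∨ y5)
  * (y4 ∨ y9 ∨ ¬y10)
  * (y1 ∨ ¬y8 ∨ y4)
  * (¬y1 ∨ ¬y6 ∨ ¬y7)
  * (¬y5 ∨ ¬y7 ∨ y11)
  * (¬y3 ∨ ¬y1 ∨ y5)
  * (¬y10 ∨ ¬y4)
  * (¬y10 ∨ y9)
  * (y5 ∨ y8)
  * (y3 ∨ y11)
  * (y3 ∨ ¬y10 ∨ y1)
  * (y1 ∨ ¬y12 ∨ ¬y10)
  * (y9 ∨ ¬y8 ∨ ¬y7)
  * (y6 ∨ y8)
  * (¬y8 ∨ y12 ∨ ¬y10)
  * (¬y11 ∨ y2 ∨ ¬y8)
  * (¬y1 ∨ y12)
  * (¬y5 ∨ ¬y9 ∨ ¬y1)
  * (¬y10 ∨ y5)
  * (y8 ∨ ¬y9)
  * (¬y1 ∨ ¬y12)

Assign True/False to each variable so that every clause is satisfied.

Pure literal: y2 appears only positively; assign y2 = True.
y10 occurs only negated in the remaining clauses — set y10 = False.
Set y1 = False and propagate.
Set y3 = True and propagate.
Set y4 = True and propagate.
The remaining clauses are satisfied by y5 = True, y6 = False, y7 = True, y8 = True, y9 = True, y11 = True, y12 = False.
Every clause has at least one true literal under this assignment.
Check each clause:
  1. (¬y12 ∨ ¬y9) — ¬y12 is true.
  2. (¬y7 ∨ y5) — y5 is true.
  3. (y4 ∨ ¬y10 ∨ y9) — y9 is true.
  4. (y1 ∨ ¬y8 ∨ y4) — y4 is true.
  5. (¬y1 ∨ ¬y7 ∨ ¬y6) — ¬y6 is true.
  6. (¬y5 ∨ y11 ∨ ¬y7) — y11 is true.
  7. (y5 ∨ ¬y3 ∨ ¬y1) — y5 is true.
  8. (¬y10 ∨ ¬y4) — ¬y10 is true.
  9. (y9 ∨ ¬y10) — y9 is true.
  10. (y8 ∨ y5) — y8 is true.
  11. (y3 ∨ y11) — y11 is true.
  12. (y3 ∨ ¬y10 ∨ y1) — y3 is true.
  13. (y1 ∨ ¬y12 ∨ ¬y10) — ¬y12 is true.
  14. (¬y7 ∨ ¬y8 ∨ y9) — y9 is true.
  15. (y8 ∨ y6) — y8 is true.
  16. (¬y10 ∨ ¬y8 ∨ y12) — ¬y10 is true.
  17. (y2 ∨ ¬y11 ∨ ¬y8) — y2 is true.
  18. (¬y1 ∨ y12) — ¬y1 is true.
  19. (¬y5 ∨ ¬y9 ∨ ¬y1) — ¬y1 is true.
  20. (¬y10 ∨ y5) — y5 is true.
  21. (¬y9 ∨ y8) — y8 is true.
  22. (¬y1 ∨ ¬y12) — ¬y12 is true.

y1=F, y2=T, y3=T, y4=T, y5=T, y6=F, y7=T, y8=T, y9=T, y10=F, y11=T, y12=F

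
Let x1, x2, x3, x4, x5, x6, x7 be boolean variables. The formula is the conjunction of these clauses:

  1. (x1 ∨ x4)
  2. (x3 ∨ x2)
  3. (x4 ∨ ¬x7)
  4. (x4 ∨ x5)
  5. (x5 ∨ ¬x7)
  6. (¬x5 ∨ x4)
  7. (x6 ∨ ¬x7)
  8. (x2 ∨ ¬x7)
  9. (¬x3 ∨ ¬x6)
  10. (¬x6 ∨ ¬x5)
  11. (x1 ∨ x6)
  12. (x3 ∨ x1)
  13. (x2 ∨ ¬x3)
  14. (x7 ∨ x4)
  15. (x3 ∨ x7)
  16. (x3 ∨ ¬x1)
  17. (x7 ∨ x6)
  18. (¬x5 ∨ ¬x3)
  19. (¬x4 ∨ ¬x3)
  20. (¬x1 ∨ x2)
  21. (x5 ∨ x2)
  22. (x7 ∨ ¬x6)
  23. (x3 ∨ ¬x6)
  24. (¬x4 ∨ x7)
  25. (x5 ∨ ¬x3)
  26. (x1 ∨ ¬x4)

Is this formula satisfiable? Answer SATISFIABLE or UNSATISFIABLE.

UNSATISFIABLE

x3 = True:
  propagation gives x6=False, x7=False; an empty clause results — contradiction.
x3 = False:
  propagation gives x2=True, x1=True; an empty clause results — contradiction.
Every branch closes, so no satisfying assignment exists.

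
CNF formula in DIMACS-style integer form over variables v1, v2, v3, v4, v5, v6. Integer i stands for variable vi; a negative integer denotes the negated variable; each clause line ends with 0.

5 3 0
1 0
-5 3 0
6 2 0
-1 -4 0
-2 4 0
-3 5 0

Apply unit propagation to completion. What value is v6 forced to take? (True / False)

True

Unit clause (v1) sets v1 = True.
(!v1 || !v4) with v1 = True leaves only !v4, so v4 = False.
In (v4 || !v2), v4 is now false; !v2 must hold, so v2 = False.
(v6 || v2): since v2 = False, the clause reduces to (v6). v6 = True.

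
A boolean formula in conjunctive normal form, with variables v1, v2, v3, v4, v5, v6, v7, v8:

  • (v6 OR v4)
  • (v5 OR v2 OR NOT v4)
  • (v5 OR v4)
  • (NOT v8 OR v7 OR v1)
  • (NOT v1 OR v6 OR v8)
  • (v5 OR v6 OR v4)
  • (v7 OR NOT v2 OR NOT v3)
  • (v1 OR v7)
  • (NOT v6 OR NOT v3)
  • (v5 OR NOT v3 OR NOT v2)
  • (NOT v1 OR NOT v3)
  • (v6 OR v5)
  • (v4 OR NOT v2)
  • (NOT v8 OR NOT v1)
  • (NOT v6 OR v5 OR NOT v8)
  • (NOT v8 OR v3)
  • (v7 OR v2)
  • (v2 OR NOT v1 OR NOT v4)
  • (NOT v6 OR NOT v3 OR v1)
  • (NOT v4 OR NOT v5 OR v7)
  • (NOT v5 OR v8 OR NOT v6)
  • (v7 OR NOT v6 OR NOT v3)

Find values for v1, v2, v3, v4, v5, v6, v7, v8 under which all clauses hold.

v1=False, v2=False, v3=False, v4=True, v5=True, v6=False, v7=True, v8=False

Check each clause:
  1. (v4 OR v6) — v4 is true.
  2. (NOT v4 OR v2 OR v5) — v5 is true.
  3. (v4 OR v5) — v4 is true.
  4. (v1 OR NOT v8 OR v7) — NOT v8 is true.
  5. (v8 OR NOT v1 OR v6) — NOT v1 is true.
  6. (v6 OR v5 OR v4) — v4 is true.
  7. (v7 OR NOT v3 OR NOT v2) — NOT v3 is true.
  8. (v1 OR v7) — v7 is true.
  9. (NOT v6 OR NOT v3) — NOT v6 is true.
  10. (NOT v2 OR v5 OR NOT v3) — NOT v3 is true.
  11. (NOT v3 OR NOT v1) — NOT v3 is true.
  12. (v6 OR v5) — v5 is true.
  13. (v4 OR NOT v2) — v4 is true.
  14. (NOT v8 OR NOT v1) — NOT v8 is true.
  15. (NOT v6 OR v5 OR NOT v8) — NOT v8 is true.
  16. (NOT v8 OR v3) — NOT v8 is true.
  17. (v2 OR v7) — v7 is true.
  18. (v2 OR NOT v1 OR NOT v4) — NOT v1 is true.
  19. (v1 OR NOT v3 OR NOT v6) — NOT v6 is true.
  20. (NOT v5 OR NOT v4 OR v7) — v7 is true.
  21. (NOT v6 OR v8 OR NOT v5) — NOT v6 is true.
  22. (NOT v6 OR NOT v3 OR v7) — NOT v6 is true.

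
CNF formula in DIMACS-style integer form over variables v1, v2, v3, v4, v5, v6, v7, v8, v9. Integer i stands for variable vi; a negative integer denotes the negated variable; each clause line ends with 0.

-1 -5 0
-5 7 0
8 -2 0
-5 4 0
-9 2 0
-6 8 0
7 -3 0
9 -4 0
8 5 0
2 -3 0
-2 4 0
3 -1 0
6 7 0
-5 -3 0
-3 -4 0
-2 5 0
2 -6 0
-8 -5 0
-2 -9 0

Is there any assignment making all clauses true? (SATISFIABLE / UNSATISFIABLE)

SATISFIABLE

v1 occurs only negated in the remaining clauses — set v1 = False.
v7 occurs only positively in the remaining clauses — set v7 = True.
Branch on v2: take v2 = False.
  then v9 is forced to False.
  then v4 is forced to False.
  then v5 is forced to False.
  then v8 is forced to True.
  then v3 is forced to False.
  then v6 is forced to False.
So v1 = F, v2 = F, v3 = F, v4 = F, v5 = F, v6 = F, v7 = T, v8 = T, v9 = F is a satisfying assignment.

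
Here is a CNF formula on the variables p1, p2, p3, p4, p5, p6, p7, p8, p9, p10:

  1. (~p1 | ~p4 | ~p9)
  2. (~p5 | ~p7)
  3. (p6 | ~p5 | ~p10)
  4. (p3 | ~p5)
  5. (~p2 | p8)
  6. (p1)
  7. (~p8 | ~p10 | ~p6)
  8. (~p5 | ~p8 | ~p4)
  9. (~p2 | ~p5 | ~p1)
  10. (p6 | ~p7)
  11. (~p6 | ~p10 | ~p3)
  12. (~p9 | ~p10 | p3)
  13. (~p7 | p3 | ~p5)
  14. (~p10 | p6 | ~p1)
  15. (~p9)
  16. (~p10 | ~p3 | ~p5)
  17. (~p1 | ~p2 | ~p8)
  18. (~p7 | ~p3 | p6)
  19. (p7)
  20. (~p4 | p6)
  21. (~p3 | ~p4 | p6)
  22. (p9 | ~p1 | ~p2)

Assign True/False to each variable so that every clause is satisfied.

p1=True, p2=False, p3=False, p4=False, p5=False, p6=True, p7=True, p8=False, p9=False, p10=False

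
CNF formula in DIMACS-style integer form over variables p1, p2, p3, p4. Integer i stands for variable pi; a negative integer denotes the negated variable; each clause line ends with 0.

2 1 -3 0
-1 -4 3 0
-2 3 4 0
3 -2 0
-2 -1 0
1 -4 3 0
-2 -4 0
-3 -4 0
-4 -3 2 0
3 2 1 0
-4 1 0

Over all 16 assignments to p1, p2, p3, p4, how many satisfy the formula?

Satisfying assignments:
  p1=0 p2=1 p3=1 p4=0
  p1=1 p2=0 p3=0 p4=0
  p1=1 p2=0 p3=1 p4=0
That's 3 in total.

3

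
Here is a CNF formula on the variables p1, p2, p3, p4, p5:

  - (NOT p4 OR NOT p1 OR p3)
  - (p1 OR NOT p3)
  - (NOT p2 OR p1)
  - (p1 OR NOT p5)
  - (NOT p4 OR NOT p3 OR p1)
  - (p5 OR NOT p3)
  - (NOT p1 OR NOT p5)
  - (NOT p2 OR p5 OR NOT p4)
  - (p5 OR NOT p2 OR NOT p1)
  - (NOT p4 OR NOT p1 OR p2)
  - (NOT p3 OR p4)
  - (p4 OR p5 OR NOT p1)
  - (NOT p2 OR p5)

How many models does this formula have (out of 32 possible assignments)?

2

The models are:
  p1=F p2=F p3=F p4=F p5=F
  p1=F p2=F p3=F p4=T p5=F
Count: 2.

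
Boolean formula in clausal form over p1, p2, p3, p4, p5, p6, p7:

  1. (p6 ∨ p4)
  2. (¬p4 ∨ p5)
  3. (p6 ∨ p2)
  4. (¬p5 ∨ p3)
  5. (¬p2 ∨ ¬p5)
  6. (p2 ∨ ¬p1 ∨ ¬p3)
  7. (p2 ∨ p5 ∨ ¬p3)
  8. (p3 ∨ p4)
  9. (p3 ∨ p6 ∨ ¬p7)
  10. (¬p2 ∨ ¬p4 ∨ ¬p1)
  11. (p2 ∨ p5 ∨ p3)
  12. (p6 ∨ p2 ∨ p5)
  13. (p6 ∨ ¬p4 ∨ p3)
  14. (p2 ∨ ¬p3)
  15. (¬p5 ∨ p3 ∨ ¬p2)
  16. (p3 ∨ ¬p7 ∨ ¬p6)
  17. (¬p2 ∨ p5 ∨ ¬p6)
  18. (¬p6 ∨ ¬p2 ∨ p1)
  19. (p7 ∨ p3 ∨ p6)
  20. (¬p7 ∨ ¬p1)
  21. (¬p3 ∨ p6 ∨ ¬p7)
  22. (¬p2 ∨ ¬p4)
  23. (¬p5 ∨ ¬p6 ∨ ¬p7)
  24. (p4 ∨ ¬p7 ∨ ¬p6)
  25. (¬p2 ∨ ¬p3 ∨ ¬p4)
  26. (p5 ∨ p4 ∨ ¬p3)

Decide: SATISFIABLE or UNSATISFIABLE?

p3 = True:
  propagation gives p2=True, p5=False, p4=False; an empty clause results — contradiction.
p3 = False:
  propagation gives p5=False, p4=False; an empty clause results — contradiction.
Every branch closes, so no satisfying assignment exists.

UNSATISFIABLE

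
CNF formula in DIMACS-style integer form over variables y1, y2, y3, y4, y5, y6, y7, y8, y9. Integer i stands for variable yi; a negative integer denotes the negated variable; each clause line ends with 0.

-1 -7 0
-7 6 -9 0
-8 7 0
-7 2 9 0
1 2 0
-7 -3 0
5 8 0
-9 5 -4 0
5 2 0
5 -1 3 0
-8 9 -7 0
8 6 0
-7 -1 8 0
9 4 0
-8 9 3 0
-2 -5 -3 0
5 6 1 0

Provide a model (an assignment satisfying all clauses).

y1=False  y2=True  y3=False  y4=False  y5=True  y6=True  y7=True  y8=False  y9=True

Check each clause:
  1. (!y1 || !y7) — !y1 is true.
  2. (!y7 || !y9 || y6) — y6 is true.
  3. (!y8 || y7) — !y8 is true.
  4. (y9 || y2 || !y7) — y9 is true.
  5. (y1 || y2) — y2 is true.
  6. (!y7 || !y3) — !y3 is true.
  7. (y5 || y8) — y5 is true.
  8. (y5 || !y9 || !y4) — !y4 is true.
  9. (y5 || y2) — y2 is true.
  10. (y5 || y3 || !y1) — y5 is true.
  11. (!y7 || y9 || !y8) — !y8 is true.
  12. (y6 || y8) — y6 is true.
  13. (!y1 || y8 || !y7) — !y1 is true.
  14. (y9 || y4) — y9 is true.
  15. (y9 || y3 || !y8) — !y8 is true.
  16. (!y5 || !y2 || !y3) — !y3 is true.
  17. (y5 || y6 || y1) — y5 is true.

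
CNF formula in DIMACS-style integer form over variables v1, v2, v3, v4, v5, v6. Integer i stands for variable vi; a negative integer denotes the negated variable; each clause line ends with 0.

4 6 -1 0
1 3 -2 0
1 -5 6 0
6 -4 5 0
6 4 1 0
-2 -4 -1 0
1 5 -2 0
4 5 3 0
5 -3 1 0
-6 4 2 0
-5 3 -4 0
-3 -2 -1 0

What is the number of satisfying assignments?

9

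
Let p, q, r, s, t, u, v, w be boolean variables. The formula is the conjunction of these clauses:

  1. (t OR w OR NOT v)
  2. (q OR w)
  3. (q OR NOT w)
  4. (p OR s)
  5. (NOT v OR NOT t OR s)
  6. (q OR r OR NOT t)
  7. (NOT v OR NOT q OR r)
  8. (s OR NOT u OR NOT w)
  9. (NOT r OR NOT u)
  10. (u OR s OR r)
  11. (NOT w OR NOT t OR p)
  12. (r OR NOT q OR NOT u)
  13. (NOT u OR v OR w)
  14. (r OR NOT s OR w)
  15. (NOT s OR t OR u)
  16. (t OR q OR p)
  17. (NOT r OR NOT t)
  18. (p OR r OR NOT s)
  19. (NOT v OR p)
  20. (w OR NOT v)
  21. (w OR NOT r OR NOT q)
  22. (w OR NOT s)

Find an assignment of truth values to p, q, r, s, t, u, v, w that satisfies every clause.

p=T, q=T, r=F, s=T, t=T, u=F, v=F, w=T

p occurs only positively in the remaining clauses — set p = True.
Branch on q: take q = True.
Try r = False.
  then v is forced to False.
  then u is forced to False.
  then s is forced to True.
  then w is forced to True.
  then t is forced to True.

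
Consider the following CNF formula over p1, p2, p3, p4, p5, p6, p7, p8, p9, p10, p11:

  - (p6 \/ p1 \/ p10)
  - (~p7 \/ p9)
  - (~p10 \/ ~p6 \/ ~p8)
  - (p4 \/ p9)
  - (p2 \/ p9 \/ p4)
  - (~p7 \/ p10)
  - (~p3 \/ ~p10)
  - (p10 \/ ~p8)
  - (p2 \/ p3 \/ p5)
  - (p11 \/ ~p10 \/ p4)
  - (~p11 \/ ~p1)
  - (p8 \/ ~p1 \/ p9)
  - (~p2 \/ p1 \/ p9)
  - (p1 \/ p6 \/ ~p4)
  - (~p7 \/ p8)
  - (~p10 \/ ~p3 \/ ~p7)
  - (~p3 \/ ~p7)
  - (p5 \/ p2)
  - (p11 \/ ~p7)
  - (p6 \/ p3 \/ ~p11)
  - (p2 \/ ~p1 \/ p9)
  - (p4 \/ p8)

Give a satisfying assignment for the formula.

p7 occurs only negated in the remaining clauses — set p7 = False.
Pure literal: p9 appears only positively; assign p9 = True.
Try p1 = True.
  then p11 is forced to False.
Set p2 = True and propagate.
For the remaining variables, p3 = False, p4 = True, p5 = False, p6 = True, p8 = False, p10 = False works.
Every clause has at least one true literal under this assignment.

p1 = True, p2 = True, p3 = False, p4 = True, p5 = False, p6 = True, p7 = False, p8 = False, p9 = True, p10 = False, p11 = False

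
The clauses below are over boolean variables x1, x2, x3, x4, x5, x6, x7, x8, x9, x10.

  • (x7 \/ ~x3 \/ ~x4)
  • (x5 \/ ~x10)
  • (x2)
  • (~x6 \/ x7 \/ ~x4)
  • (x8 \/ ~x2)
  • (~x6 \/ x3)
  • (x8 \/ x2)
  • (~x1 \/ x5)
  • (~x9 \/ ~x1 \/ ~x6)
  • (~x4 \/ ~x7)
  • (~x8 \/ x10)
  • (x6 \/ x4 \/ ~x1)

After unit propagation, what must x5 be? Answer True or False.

Unit clause (x2) sets x2 = True.
From (~x2 \/ x8) and x2 = True: x8 = True.
(~x8 \/ x10) with x8 = True leaves only x10, so x10 = True.
From (~x10 \/ x5) and x10 = True: x5 = True.

True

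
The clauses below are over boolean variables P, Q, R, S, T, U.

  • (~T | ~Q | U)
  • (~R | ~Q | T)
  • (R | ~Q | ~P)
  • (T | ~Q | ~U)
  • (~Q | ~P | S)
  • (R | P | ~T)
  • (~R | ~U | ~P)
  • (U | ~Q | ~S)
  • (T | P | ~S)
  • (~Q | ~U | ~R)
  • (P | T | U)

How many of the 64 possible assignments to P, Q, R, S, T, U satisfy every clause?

Case analysis on Q and P:
  Q=1, P=1: a clause becomes empty — 0.
  Q=1, P=0: no assignment works — 0.
  Q=0, P=1: S, T free; 3 ways for (R,U) × 2^2 = 12.
  Q=0, P=0: 6 of the 16 assignments to (R,S,T,U) work.
Total: 0 + 0 + 12 + 6 = 18.

18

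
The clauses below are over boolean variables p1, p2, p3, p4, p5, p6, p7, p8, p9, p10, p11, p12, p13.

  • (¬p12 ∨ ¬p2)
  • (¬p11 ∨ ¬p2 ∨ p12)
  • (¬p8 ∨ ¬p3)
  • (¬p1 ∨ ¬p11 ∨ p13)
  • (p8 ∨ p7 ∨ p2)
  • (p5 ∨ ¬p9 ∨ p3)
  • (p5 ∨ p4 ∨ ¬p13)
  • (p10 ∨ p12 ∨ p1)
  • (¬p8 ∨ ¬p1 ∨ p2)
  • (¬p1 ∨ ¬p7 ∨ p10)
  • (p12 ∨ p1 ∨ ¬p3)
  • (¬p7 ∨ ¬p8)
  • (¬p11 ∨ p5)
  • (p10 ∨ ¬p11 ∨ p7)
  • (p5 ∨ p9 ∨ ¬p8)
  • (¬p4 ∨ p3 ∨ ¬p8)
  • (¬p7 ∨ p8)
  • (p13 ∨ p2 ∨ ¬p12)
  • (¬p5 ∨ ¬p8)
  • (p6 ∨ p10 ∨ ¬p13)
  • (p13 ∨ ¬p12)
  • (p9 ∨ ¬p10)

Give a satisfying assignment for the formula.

p1=1, p2=1, p3=0, p4=1, p5=0, p6=1, p7=0, p8=0, p9=0, p10=0, p11=0, p12=0, p13=0

p6 occurs only positively in the remaining clauses — set p6 = True.
p11 occurs only negated in the remaining clauses — set p11 = False.
Branch on p1: take p1 = True.
For the remaining variables, p2 = True, p3 = False, p4 = True, p5 = False, p7 = False, p8 = False, p9 = False, p10 = False, p12 = False, p13 = False works.
Every clause has at least one true literal under this assignment.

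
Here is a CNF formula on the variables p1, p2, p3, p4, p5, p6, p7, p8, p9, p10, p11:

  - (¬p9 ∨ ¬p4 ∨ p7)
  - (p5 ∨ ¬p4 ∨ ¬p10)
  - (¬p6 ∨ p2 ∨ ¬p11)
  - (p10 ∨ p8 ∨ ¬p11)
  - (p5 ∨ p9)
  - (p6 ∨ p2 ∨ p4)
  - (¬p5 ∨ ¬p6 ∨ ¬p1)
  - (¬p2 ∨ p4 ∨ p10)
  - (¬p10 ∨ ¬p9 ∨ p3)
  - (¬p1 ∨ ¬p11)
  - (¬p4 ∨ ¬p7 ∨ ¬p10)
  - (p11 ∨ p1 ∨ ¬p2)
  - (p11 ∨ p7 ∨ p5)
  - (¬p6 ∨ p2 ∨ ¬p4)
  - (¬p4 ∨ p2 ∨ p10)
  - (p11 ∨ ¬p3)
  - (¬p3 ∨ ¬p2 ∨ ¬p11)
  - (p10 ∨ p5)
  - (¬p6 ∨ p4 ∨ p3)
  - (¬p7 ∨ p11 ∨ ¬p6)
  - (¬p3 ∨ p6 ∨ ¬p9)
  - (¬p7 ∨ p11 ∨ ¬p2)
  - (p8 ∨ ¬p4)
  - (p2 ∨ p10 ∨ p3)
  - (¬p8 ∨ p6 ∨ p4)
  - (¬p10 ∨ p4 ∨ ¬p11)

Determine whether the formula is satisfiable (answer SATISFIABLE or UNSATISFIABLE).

Branch on p1: take p1 = False.
Try p2 = True.
  then p11 is forced to True.
  then p3 is forced to False.
Branch on p4: take p4 = True.
  then p8 is forced to True.
The remaining clauses are satisfied by p5 = True, p6 = False, p7 = False, p9 = False, p10 = False.
So p1=F  p2=T  p3=F  p4=T  p5=T  p6=F  p7=F  p8=T  p9=F  p10=F  p11=T is a satisfying assignment.

SATISFIABLE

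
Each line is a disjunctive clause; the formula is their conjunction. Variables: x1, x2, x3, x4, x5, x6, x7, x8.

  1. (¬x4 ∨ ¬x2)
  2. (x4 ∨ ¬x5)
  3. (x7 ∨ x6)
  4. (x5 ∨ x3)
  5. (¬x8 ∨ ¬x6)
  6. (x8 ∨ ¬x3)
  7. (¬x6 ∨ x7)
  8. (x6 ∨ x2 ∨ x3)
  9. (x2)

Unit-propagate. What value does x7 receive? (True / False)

True

Unit clause (x2) sets x2 = True.
(¬x4 ∨ ¬x2) with x2 = True leaves only ¬x4, so x4 = False.
(¬x5 ∨ x4): since x4 = False, the clause reduces to (¬x5). x5 = False.
In (x5 ∨ x3), x5 is now false; x3 must hold, so x3 = True.
(¬x3 ∨ x8): since x3 = True, the clause reduces to (x8). x8 = True.
In (¬x6 ∨ ¬x8), ¬x8 is now false; ¬x6 must hold, so x6 = False.
(x6 ∨ x7): since x6 = False, the clause reduces to (x7). x7 = True.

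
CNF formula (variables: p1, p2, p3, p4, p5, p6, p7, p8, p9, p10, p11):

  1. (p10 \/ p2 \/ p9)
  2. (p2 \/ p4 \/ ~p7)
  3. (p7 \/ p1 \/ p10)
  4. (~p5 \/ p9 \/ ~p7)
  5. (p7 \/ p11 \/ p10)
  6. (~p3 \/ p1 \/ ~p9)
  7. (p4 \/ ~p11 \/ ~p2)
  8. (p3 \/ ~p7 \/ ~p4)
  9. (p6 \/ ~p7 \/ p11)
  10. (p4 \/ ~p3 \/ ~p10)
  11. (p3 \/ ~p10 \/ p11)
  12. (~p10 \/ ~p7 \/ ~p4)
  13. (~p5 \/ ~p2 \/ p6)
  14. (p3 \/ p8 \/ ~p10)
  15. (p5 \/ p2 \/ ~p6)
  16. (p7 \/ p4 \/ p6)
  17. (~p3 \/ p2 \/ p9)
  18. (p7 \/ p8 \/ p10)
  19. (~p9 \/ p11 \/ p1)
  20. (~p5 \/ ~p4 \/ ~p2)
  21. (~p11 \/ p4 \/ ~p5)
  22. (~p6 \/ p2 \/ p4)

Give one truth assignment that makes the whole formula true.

p1 occurs only positively in the remaining clauses — set p1 = True.
p8 occurs only positively in the remaining clauses — set p8 = True.
Branch on p2: take p2 = False.
Set p3 = False and propagate.
Try p4 = True.
  then p7 is forced to False.
For the remaining variables, p5 = True, p6 = False, p9 = False, p10 = True, p11 = True works.

p1 = True, p2 = False, p3 = False, p4 = True, p5 = True, p6 = False, p7 = False, p8 = True, p9 = False, p10 = True, p11 = True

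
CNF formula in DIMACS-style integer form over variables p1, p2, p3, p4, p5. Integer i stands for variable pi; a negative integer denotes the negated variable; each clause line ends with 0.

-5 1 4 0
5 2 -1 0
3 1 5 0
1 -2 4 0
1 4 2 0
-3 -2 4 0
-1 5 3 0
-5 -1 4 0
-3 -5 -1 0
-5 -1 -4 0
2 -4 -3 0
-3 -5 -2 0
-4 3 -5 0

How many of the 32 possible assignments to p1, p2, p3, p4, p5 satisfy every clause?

2

Satisfying assignments:
  p1=0 p2=1 p3=1 p4=1 p5=0
  p1=1 p2=1 p3=1 p4=1 p5=0
That's 2 in total.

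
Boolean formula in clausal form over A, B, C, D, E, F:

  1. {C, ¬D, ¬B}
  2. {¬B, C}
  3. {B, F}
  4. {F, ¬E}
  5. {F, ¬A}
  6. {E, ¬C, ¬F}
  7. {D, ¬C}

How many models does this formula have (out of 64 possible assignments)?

Split on C, then F.
  C=1, F=1: remaining (A,B,D,E) ∈ {(0,0,1,1); (0,1,1,1); (1,0,1,1); (1,1,1,1)} — 4.
  C=1, F=0: remaining (A,B,D,E) ∈ {(0,1,1,0)} — 1.
  C=0, F=1: forces B=0; A, D, E free → 2^3 = 8.
  C=0, F=0: a clause becomes empty — 0.
Total: 4 + 1 + 8 + 0 = 13.

13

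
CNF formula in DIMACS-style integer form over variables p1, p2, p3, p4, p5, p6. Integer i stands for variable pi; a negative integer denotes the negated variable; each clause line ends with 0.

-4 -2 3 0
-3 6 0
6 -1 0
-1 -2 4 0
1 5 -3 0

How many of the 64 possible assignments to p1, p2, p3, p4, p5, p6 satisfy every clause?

26

Split on p1, then p3.
  p1=T, p3=T: p5 free; 3 ways for (p2,p4,p6) × 2^1 = 6.
  p1=T, p3=F: remaining (p2,p4,p5,p6) ∈ {(F,F,F,T); (F,F,T,T); (F,T,F,T); (F,T,T,T)} — 4.
  p1=F, p3=T: remaining (p2,p4,p5,p6) ∈ {(F,F,T,T); (F,T,T,T); (T,F,T,T); (T,T,T,T)} — 4.
  p1=F, p3=F: p5, p6 free; 3 ways for (p2,p4) × 2^2 = 12.
Total: 6 + 4 + 4 + 12 = 26.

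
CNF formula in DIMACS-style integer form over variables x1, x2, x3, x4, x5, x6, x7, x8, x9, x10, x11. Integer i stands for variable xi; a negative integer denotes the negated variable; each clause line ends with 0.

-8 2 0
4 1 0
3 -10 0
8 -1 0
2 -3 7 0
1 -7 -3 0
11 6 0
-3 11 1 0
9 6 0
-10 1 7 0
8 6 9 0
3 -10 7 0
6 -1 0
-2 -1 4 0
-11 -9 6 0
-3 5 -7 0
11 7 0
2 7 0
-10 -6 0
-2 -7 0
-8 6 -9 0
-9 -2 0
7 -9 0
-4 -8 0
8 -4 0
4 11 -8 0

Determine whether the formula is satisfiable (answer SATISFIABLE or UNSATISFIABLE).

UNSATISFIABLE

x7 = True:
  propagation gives x2=False, x8=False, x1=False, x4=True; an empty clause results — contradiction.
x7 = False:
  x4 = True:
    propagation gives x8=False; an empty clause results — contradiction.
  x4 = False:
    propagation gives x1=True; an empty clause results — contradiction.
Every branch closes, so no satisfying assignment exists.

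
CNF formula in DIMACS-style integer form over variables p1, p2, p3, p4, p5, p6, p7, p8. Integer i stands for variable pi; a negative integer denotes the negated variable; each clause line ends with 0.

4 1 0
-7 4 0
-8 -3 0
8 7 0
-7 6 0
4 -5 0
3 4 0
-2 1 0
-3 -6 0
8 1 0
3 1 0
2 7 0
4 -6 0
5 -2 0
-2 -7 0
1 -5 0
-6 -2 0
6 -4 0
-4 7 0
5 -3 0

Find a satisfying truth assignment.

Pure literal: p1 appears only positively; assign p1 = True.
Branch on p2: take p2 = False.
  then p7 is forced to True.
  then p4 is forced to True.
  then p6 is forced to True.
  then p3 is forced to False.
p5, p8 are now unconstrained; take p5 = False, p8 = True.

p1 = T, p2 = F, p3 = F, p4 = T, p5 = F, p6 = T, p7 = T, p8 = T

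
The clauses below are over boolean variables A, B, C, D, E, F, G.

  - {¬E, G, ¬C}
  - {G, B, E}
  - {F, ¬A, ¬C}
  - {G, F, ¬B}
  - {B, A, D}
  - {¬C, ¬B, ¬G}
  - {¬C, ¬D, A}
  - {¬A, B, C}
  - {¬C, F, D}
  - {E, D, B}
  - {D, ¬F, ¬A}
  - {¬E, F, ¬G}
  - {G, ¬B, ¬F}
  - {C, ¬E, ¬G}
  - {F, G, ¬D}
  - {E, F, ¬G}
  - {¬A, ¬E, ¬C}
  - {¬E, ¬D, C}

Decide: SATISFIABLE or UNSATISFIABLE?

Branch on A: take A = True.
Try B = False.
  then C is forced to True.
  then F is forced to True.
  then D is forced to True.
  then E is forced to False.
  then G is forced to True.
Every clause has at least one true literal under this assignment.
So A = T, B = F, C = T, D = T, E = F, F = T, G = T is a satisfying assignment.

SATISFIABLE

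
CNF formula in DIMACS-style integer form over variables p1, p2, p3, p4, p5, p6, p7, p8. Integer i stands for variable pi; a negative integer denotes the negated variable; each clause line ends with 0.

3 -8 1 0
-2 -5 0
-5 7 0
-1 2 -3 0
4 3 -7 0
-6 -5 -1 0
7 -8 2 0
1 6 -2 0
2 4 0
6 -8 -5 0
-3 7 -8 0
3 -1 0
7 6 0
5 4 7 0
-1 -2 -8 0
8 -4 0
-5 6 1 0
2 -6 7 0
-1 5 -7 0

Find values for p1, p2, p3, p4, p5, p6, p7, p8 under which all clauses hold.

p1 = False, p2 = False, p3 = True, p4 = True, p5 = False, p6 = True, p7 = True, p8 = True

Check each clause:
  1. (p3 | p1 | ~p8) — p3 is true.
  2. (~p5 | ~p2) — ~p5 is true.
  3. (p7 | ~p5) — ~p5 is true.
  4. (p2 | ~p3 | ~p1) — ~p1 is true.
  5. (p3 | p4 | ~p7) — p3 is true.
  6. (~p1 | ~p6 | ~p5) — ~p5 is true.
  7. (p2 | p7 | ~p8) — p7 is true.
  8. (~p2 | p1 | p6) — p6 is true.
  9. (p4 | p2) — p4 is true.
  10. (~p8 | p6 | ~p5) — ~p5 is true.
  11. (~p3 | p7 | ~p8) — p7 is true.
  12. (p3 | ~p1) — p3 is true.
  13. (p7 | p6) — p6 is true.
  14. (p4 | p5 | p7) — p4 is true.
  15. (~p2 | ~p1 | ~p8) — ~p1 is true.
  16. (p8 | ~p4) — p8 is true.
  17. (~p5 | p6 | p1) — ~p5 is true.
  18. (~p6 | p2 | p7) — p7 is true.
  19. (~p7 | ~p1 | p5) — ~p1 is true.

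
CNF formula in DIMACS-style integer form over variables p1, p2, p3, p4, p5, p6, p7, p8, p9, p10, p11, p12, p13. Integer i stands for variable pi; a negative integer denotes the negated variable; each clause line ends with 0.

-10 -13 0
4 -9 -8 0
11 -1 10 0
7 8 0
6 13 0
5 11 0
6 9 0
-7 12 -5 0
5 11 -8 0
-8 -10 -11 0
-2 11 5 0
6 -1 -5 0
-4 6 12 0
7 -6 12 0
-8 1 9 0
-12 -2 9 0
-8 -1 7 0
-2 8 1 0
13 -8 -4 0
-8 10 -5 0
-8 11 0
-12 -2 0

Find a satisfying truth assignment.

p1 = True, p2 = False, p3 = False, p4 = False, p5 = False, p6 = True, p7 = True, p8 = False, p9 = False, p10 = True, p11 = True, p12 = True, p13 = False

Pure literal: p2 appears only negated; assign p2 = False.
Branch on p1: take p1 = True.
For the remaining variables, p3 = False, p4 = False, p5 = False, p6 = True, p7 = True, p8 = False, p9 = False, p10 = True, p11 = True, p12 = True, p13 = False works.
Every clause has at least one true literal under this assignment.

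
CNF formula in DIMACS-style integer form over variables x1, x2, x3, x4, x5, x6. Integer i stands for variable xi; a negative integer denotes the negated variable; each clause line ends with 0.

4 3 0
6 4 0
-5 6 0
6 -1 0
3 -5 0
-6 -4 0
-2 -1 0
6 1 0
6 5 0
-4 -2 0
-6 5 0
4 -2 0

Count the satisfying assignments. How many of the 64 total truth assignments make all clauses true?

2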